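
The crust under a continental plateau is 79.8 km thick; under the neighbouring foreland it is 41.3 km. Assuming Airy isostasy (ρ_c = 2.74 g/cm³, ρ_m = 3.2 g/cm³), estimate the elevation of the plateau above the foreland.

Excess crust Δ = 79.8 km − 41.3 km = 38.5 km, split between elevation h and root r with h + r = Δ.
Airy balance ρ_c h = (ρ_m − ρ_c) r gives r = h ρ_c/(ρ_m − ρ_c), so h (1 + ρ_c/(ρ_m − ρ_c)) = Δ, i.e. h = Δ (ρ_m − ρ_c)/ρ_m.
h = 38.5 km × 0.46/3.2 = 5.53 km.

5.53 km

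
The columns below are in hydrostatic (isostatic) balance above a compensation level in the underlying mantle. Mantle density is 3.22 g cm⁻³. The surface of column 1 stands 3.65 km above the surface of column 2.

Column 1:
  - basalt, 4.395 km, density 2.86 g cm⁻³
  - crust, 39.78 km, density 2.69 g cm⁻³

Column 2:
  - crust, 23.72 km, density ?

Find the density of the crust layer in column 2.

Take the compensation level at the base of the deeper column (depth z_c below the surface of column 1) and equate Σ ρ_i t_i down to z_c; mantle fills any gap and the z_c terms cancel.
Column 1: 4.395×2.86 + 39.78×2.69 + (z_c − 44.175)×3.22
Column 2: 3.65×0 + 23.72×ρ + (z_c − 3.65 − 23.72)×3.22
The z_c×3.22 term appears on both sides and cancels. Collect the known terms of each column as K = Σ(ρt)_known − 3.22 × (depth of known layers): K_1 = 119.5779 − 3.22×44.175 = −22.6656; K_2 = 0 − 3.22×(3.65 + 23.72) = −88.1314.
Balance: K_1 = K_2 + 23.72×ρ, so ρ = (K_1 − K_2)/23.72 = 65.4658/23.72 = 2.76 g cm⁻³.

2.76 g cm⁻³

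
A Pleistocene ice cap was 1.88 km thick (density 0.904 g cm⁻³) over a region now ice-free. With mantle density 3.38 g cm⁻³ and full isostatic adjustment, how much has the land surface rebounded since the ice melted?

0.503 km

Removing the load lets mantle flow back in; uplift u satisfies ρ_ice t = ρ_m u.
u = t ρ_ice/ρ_m = 1.88 km × 0.904/3.38 = 0.503 km.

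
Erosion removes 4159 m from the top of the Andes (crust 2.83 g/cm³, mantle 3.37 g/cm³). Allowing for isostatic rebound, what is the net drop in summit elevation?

666 m

Rebound u = e ρ_c/ρ_m = 4159 m × 2.83/3.37 = 3493 m.
Net surface drop = e − u = 4159 m − 3493 m = e (ρ_m − ρ_c)/ρ_m = 666 m.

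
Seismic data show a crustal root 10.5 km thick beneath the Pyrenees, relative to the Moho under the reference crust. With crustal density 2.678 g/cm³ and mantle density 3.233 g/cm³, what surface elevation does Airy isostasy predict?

In Airy isostatic equilibrium: ρ_c h = (ρ_m − ρ_c) r.
h = r (ρ_m − ρ_c) / ρ_c = 10.5 km × (3.233 − 2.678) / 2.678 = 2.18 km.

2.18 km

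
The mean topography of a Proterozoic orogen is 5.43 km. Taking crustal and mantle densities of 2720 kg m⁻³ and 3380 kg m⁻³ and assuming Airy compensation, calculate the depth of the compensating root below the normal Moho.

For local isostatic compensation: the weight of the topography is balanced by the buoyancy of the root, ρ_c h = (ρ_m − ρ_c) r.
r = h · ρ_c / (ρ_m − ρ_c) = 5.43 km × 2720 / (3380 − 2720) = 22.4 km.

22.4 km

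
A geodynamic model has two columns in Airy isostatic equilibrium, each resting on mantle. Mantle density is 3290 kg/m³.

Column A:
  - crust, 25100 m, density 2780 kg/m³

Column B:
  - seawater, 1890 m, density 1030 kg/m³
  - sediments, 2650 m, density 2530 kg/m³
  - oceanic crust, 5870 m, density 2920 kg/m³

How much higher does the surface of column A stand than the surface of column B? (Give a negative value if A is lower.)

For any compensation level in the mantle, the mantle terms cancel and isostasy reduces to e = (Σt_A − Σt_B) − (Σ(ρt)_A − Σ(ρt)_B) / ρ_m.
Σt_A = 25100 m; Σt_B = 10410 m; Σ(ρt)_A = 69778000; Σ(ρt)_B = 25791600 (in m·kg/m³).
e = (25100 − 10410) − (69778000 − 25791600) / 3290 = 1320 m.

1320 m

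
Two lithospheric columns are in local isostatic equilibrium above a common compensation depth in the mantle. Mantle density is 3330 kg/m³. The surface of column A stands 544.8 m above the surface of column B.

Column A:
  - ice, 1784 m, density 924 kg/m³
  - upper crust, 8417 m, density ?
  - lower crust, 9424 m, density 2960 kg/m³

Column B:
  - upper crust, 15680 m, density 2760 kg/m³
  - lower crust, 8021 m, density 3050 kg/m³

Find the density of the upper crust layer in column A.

2710 kg/m³

Take the compensation level at the base of the deeper column (depth z_c below the surface of column A) and equate Σ ρ_i t_i down to z_c; mantle fills any gap and the z_c terms cancel.
Column A: 1784×924 + 8417×ρ + 9424×2960 + (z_c − 19625)×3330
Column B: 544.8×0 + 15680×2760 + 8021×3050 + (z_c − 544.8 − 23701)×3330
The z_c×3330 term appears on both sides and cancels. Collect the known terms of each column as K = Σ(ρt)_known − 3330 × (depth of known layers): K_A = 29543456 − 3330×19625 = −35807794; K_B = 67740850 − 3330×(544.8 + 23701) = −12997664.
Balance: K_A + 8417×ρ = K_B, so ρ = (K_B − K_A)/8417 = 22810100/8417 = 2710 kg/m³.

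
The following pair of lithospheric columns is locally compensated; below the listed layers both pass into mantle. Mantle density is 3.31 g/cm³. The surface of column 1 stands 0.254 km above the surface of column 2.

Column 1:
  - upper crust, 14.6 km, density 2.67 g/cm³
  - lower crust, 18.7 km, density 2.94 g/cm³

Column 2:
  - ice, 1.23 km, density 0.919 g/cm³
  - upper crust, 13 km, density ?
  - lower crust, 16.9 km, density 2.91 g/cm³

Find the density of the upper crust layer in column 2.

2.87 g/cm³

Take the compensation level at the base of the deeper column (depth z_c below the surface of column 1) and equate Σ ρ_i t_i down to z_c; mantle fills any gap and the z_c terms cancel.
Column 1: 14.6×2.67 + 18.7×2.94 + (z_c − 33.3)×3.31
Column 2: 0.254×0 + 1.23×0.919 + 13×ρ + 16.9×2.91 + (z_c − 0.254 − 31.13)×3.31
The z_c×3.31 term appears on both sides and cancels. Collect the known terms of each column as K = Σ(ρt)_known − 3.31 × (depth of known layers): K_1 = 93.96 − 3.31×33.3 = −16.263; K_2 = 50.30937 − 3.31×(0.254 + 31.13) = −53.57167.
Balance: K_1 = K_2 + 13×ρ, so ρ = (K_1 − K_2)/13 = 37.3087/13 = 2.87 g/cm³.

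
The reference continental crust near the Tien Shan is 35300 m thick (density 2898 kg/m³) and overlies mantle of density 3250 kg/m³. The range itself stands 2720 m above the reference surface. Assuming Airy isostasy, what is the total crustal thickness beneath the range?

60400 m

Root depth r = h ρ_c / (ρ_m − ρ_c) = 2720 m × 2898 / 352 = 22390 m.
Total thickness = T + h + r = 35300 m + 2720 m + 22390 m = 60400 m.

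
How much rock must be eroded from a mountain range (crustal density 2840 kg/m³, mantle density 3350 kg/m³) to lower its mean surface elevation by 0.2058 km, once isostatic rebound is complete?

1.35 km

Net drop Δ = e − u = e − e ρ_c/ρ_m = e (ρ_m − ρ_c)/ρ_m.
e = Δ ρ_m/(ρ_m − ρ_c) = 0.2058 km × 3350/510 = 1.35 km.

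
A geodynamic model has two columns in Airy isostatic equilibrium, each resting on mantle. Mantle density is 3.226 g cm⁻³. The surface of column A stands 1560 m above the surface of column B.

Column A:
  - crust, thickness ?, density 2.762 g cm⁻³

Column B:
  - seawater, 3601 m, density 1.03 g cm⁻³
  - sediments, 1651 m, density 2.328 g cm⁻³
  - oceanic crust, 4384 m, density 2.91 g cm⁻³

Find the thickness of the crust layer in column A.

Take the compensation level at the base of the deeper column (depth z_c below the surface of column A) and equate Σ ρ_i t_i down to z_c; mantle fills any gap and the z_c terms cancel.
Column A: x×2.762 + (z_c − 0 − x)×3.226
Column B: 1560×0 + 3601×1.03 + 1651×2.328 + 4384×2.91 + (z_c − 1560 − 9636)×3.226
The z_c×3.226 term appears on both sides and cancels. Collect the known terms of each column as K = Σ(ρt)_known − 3.226 × (depth of known layers): K_A = 0 − 3.226×0 = 0; K_B = 20309.998 − 3.226×(1560 + 9636) = −15808.298.
Balance: K_A − x×(3.226 − 2.762) = K_B, so x = (K_A − K_B)/(3.226 − 2.762) = 15808.3/0.464 = 34100 m.

34100 m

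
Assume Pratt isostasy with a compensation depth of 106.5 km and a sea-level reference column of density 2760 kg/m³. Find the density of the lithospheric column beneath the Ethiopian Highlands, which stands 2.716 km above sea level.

Pratt balance: ρ_ref D = ρ (D + h).
ρ = ρ_ref D/(D + h) = 2760 × 106.5 km/(106.5 km + 2.716 km) = 2690 kg/m³.

2690 kg/m³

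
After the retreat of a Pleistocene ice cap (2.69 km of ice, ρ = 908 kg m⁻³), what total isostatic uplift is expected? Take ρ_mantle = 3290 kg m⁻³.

0.742 km

Removing the load lets mantle flow back in; uplift u satisfies ρ_ice t = ρ_m u.
u = t ρ_ice/ρ_m = 2.69 km × 908/3290 = 0.742 km.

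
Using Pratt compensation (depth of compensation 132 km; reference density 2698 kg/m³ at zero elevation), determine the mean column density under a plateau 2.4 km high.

Pratt balance: ρ_ref D = ρ (D + h).
ρ = ρ_ref D/(D + h) = 2698 × 132 km/(132 km + 2.4 km) = 2650 kg/m³.

2650 kg/m³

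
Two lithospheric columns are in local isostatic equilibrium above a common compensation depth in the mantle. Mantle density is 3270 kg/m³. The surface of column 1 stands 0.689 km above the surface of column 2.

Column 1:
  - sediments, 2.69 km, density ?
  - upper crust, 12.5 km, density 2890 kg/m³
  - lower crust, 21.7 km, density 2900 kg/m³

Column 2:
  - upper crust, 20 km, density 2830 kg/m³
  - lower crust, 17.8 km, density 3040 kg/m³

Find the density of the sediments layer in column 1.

Take the compensation level at the base of the deeper column (depth z_c below the surface of column 1) and equate Σ ρ_i t_i down to z_c; mantle fills any gap and the z_c terms cancel.
Column 1: 2.69×ρ + 12.5×2890 + 21.7×2900 + (z_c − 36.89)×3270
Column 2: 0.689×0 + 20×2830 + 17.8×3040 + (z_c − 0.689 − 37.8)×3270
The z_c×3270 term appears on both sides and cancels. Collect the known terms of each column as K = Σ(ρt)_known − 3270 × (depth of known layers): K_1 = 99055 − 3270×36.89 = −21575.3; K_2 = 110712 − 3270×(0.689 + 37.8) = −15147.03.
Balance: K_1 + 2.69×ρ = K_2, so ρ = (K_2 − K_1)/2.69 = 6428.27/2.69 = 2390 kg/m³.

2390 kg/m³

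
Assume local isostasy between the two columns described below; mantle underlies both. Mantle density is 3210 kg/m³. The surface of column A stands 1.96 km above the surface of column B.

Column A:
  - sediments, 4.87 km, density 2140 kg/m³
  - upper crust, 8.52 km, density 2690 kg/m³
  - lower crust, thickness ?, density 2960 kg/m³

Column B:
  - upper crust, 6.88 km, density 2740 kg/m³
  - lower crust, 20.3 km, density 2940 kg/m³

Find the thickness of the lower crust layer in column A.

21.5 km

Take the compensation level at the base of the deeper column (depth z_c below the surface of column A) and equate Σ ρ_i t_i down to z_c; mantle fills any gap and the z_c terms cancel.
Column A: 4.87×2140 + 8.52×2690 + x×2960 + (z_c − 13.39 − x)×3210
Column B: 1.96×0 + 6.88×2740 + 20.3×2940 + (z_c − 1.96 − 27.18)×3210
The z_c×3210 term appears on both sides and cancels. Collect the known terms of each column as K = Σ(ρt)_known − 3210 × (depth of known layers): K_A = 33340.6 − 3210×13.39 = −9641.3; K_B = 78533.2 − 3210×(1.96 + 27.18) = −15006.2.
Balance: K_A − x×(3210 − 2960) = K_B, so x = (K_A − K_B)/(3210 − 2960) = 5364.9/250 = 21.5 km.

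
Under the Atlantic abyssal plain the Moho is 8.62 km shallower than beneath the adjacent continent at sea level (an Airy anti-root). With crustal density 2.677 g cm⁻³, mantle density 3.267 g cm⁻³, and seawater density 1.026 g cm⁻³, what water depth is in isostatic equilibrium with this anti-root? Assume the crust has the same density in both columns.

Replacing a thickness d of crust by seawater at the top must be balanced by replacing crust with mantle at the base: d (ρ_c − ρ_w) = a (ρ_m − ρ_c).
d = a (ρ_m − ρ_c)/(ρ_c − ρ_w) = 8.62 km × 0.59/1.651 = 3.08 km.

3.08 km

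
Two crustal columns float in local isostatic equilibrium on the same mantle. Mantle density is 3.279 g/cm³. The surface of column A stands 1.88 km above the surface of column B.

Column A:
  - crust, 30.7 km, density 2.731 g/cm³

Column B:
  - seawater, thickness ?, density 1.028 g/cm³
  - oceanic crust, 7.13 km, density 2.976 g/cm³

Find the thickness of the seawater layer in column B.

3.78 km

Take the compensation level at the base of the deeper column (depth z_c below the surface of column A) and equate Σ ρ_i t_i down to z_c; mantle fills any gap and the z_c terms cancel.
Column A: 30.7×2.731 + (z_c − 30.7)×3.279
Column B: 1.88×0 + x×1.028 + 7.13×2.976 + (z_c − 1.88 − 7.13 − x)×3.279
The z_c×3.279 term appears on both sides and cancels. Collect the known terms of each column as K = Σ(ρt)_known − 3.279 × (depth of known layers): K_A = 83.8417 − 3.279×30.7 = −16.8236; K_B = 21.21888 − 3.279×(1.88 + 7.13) = −8.32491.
Balance: K_A = K_B − x×(3.279 − 1.028), so x = (K_B − K_A)/(3.279 − 1.028) = 8.49869/2.251 = 3.78 km.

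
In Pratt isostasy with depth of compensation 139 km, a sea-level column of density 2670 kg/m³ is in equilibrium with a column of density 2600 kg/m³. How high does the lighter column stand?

3.74 km

ρ_ref D = ρ (D + h) → h = D (ρ_ref − ρ)/ρ.
h = 139 km × (2670 − 2600)/2600 = 3.74 km.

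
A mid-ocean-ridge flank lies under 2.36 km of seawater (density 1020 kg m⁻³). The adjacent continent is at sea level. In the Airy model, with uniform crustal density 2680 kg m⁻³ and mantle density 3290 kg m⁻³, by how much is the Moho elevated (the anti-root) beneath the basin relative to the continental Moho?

For local isostatic compensation: replacing crust with seawater at the top is compensated by replacing crust with mantle at the base: d (ρ_c − ρ_w) = a (ρ_m − ρ_c).
a = d (ρ_c − ρ_w)/(ρ_m − ρ_c) = 2.36 km × 1660/610 = 6.42 km.

6.42 km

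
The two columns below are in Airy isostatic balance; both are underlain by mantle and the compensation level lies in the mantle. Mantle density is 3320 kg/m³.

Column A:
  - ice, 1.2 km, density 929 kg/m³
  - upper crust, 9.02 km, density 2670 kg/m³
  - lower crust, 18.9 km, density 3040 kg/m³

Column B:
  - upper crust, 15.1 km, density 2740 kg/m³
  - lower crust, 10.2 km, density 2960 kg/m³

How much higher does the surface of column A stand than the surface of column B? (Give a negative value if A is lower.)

For any compensation level in the mantle, the mantle terms cancel and isostasy reduces to e = (Σt_A − Σt_B) − (Σ(ρt)_A − Σ(ρt)_B) / ρ_m.
Σt_A = 29.12 km; Σt_B = 25.3 km; Σ(ρt)_A = 82654.2; Σ(ρt)_B = 71566 (in km·kg/m³).
e = (29.12 − 25.3) − (82654.2 − 71566) / 3320 = 0.48 km.

0.48 km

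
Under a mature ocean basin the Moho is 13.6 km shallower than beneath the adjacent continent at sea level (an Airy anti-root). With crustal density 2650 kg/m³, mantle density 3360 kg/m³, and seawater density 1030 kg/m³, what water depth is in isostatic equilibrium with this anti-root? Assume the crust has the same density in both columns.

Replacing a thickness d of crust by seawater at the top must be balanced by replacing crust with mantle at the base: d (ρ_c − ρ_w) = a (ρ_m − ρ_c).
d = a (ρ_m − ρ_c)/(ρ_c − ρ_w) = 13.6 km × 710/1620 = 5.96 km.

5.96 km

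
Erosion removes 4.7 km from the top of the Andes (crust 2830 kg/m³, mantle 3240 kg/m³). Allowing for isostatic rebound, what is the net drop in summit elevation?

0.595 km

Rebound u = e ρ_c/ρ_m = 4.7 km × 2830/3240 = 4.105 km.
Net surface drop = e − u = 4.7 km − 4.105 km = e (ρ_m − ρ_c)/ρ_m = 0.595 km.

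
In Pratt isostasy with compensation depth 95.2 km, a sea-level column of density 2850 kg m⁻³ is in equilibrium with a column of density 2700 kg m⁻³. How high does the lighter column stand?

5.29 km

ρ_ref D = ρ (D + h) → h = D (ρ_ref − ρ)/ρ.
h = 95.2 km × (2850 − 2700)/2700 = 5.29 km.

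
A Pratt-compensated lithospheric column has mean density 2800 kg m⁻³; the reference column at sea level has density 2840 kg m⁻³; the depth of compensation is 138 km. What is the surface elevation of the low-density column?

ρ_ref D = ρ (D + h) → h = D (ρ_ref − ρ)/ρ.
h = 138 km × (2840 − 2800)/2800 = 1.97 km.

1.97 km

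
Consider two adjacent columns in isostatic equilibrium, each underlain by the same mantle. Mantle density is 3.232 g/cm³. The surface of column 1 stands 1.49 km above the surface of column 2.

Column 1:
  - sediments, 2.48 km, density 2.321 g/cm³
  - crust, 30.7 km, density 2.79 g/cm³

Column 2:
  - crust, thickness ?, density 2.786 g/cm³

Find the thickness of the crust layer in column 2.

Take the compensation level at the base of the deeper column (depth z_c below the surface of column 1) and equate Σ ρ_i t_i down to z_c; mantle fills any gap and the z_c terms cancel.
Column 1: 2.48×2.321 + 30.7×2.79 + (z_c − 33.18)×3.232
Column 2: 1.49×0 + x×2.786 + (z_c − 1.49 − 0 − x)×3.232
The z_c×3.232 term appears on both sides and cancels. Collect the known terms of each column as K = Σ(ρt)_known − 3.232 × (depth of known layers): K_1 = 91.40908 − 3.232×33.18 = −15.82868; K_2 = 0 − 3.232×(1.49 + 0) = −4.81568.
Balance: K_1 = K_2 − x×(3.232 − 2.786), so x = (K_2 − K_1)/(3.232 − 2.786) = 11.013/0.446 = 24.7 km.

24.7 km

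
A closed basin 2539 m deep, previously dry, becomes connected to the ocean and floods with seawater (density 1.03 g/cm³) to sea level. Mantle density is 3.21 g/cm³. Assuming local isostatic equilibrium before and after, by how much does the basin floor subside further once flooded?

1200 m

After flooding the water column is d + s deep. Its weight must equal the weight of mantle displaced by the extra subsidence s: (d + s) ρ_w = s ρ_m.
s = d ρ_w / (ρ_m − ρ_w) = 2539 m × 1.03/(3.21 − 1.03) = 1200 m.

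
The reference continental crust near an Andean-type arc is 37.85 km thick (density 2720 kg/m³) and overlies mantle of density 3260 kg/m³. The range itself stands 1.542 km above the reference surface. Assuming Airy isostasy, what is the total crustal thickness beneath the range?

47.2 km

Root depth r = h ρ_c / (ρ_m − ρ_c) = 1.542 km × 2720 / 540 = 7.767 km.
Total thickness = T + h + r = 37.85 km + 1.542 km + 7.767 km = 47.2 km.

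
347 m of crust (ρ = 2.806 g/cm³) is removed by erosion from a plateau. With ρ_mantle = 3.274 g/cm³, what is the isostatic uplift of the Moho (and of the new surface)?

Unloading: uplift u = e ρ_c/ρ_m = 347 m × 2.806/3.274 = 297 m.

297 m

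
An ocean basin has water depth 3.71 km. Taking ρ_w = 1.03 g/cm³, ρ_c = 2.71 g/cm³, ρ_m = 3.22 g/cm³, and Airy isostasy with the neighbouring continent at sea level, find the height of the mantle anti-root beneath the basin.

In Airy isostatic equilibrium: replacing crust with seawater at the top is compensated by replacing crust with mantle at the base: d (ρ_c − ρ_w) = a (ρ_m − ρ_c).
a = d (ρ_c − ρ_w)/(ρ_m − ρ_c) = 3.71 km × 1.68/0.51 = 12.2 km.

12.2 km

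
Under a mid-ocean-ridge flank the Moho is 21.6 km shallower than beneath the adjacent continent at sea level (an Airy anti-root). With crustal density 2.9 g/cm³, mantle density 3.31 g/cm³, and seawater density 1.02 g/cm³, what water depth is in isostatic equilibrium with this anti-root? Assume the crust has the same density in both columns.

Replacing a thickness d of crust by seawater at the top must be balanced by replacing crust with mantle at the base: d (ρ_c − ρ_w) = a (ρ_m − ρ_c).
d = a (ρ_m − ρ_c)/(ρ_c − ρ_w) = 21.6 km × 0.41/1.88 = 4.71 km.

4.71 km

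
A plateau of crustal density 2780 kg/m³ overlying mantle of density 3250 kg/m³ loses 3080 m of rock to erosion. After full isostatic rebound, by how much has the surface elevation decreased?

Rebound u = e ρ_c/ρ_m = 3080 m × 2780/3250 = 2635 m.
Net surface drop = e − u = 3080 m − 2635 m = e (ρ_m − ρ_c)/ρ_m = 445 m.

445 m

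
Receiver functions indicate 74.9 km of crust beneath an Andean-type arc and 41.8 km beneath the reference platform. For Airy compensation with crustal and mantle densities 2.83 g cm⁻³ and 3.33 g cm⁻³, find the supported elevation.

4.97 km

Excess crust Δ = 74.9 km − 41.8 km = 33.1 km, split between elevation h and root r with h + r = Δ.
Airy balance ρ_c h = (ρ_m − ρ_c) r gives r = h ρ_c/(ρ_m − ρ_c), so h (1 + ρ_c/(ρ_m − ρ_c)) = Δ, i.e. h = Δ (ρ_m − ρ_c)/ρ_m.
h = 33.1 km × 0.5/3.33 = 4.97 km.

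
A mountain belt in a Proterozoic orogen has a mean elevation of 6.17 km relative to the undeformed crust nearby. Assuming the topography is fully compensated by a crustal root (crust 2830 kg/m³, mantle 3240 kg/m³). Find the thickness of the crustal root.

42.6 km

Isostatic balance requires: the weight of the topography is balanced by the buoyancy of the root, ρ_c h = (ρ_m − ρ_c) r.
r = h · ρ_c / (ρ_m − ρ_c) = 6.17 km × 2830 / (3240 − 2830) = 42.6 km.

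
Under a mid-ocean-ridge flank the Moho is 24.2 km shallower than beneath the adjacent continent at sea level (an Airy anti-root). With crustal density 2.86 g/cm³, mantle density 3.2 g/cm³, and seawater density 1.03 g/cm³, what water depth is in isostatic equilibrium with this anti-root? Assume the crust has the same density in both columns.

4.5 km

Replacing a thickness d of crust by seawater at the top must be balanced by replacing crust with mantle at the base: d (ρ_c − ρ_w) = a (ρ_m − ρ_c).
d = a (ρ_m − ρ_c)/(ρ_c − ρ_w) = 24.2 km × 0.34/1.83 = 4.5 km.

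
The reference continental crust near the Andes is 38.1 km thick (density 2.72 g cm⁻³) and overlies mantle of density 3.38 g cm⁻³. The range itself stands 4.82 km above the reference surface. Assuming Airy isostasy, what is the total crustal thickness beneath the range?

Root depth r = h ρ_c / (ρ_m − ρ_c) = 4.82 km × 2.72 / 0.66 = 19.86 km.
Total thickness = T + h + r = 38.1 km + 4.82 km + 19.86 km = 62.8 km.

62.8 km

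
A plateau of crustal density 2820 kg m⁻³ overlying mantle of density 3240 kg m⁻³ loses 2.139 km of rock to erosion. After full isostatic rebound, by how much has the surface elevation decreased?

0.277 km

Rebound u = e ρ_c/ρ_m = 2.139 km × 2820/3240 = 1.862 km.
Net surface drop = e − u = 2.139 km − 1.862 km = e (ρ_m − ρ_c)/ρ_m = 0.277 km.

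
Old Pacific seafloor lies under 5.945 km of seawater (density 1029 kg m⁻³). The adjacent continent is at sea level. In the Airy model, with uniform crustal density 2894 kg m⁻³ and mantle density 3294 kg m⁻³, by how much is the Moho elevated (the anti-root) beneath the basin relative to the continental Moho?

27.7 km

Balancing pressure at the compensation depth: replacing crust with seawater at the top is compensated by replacing crust with mantle at the base: d (ρ_c − ρ_w) = a (ρ_m − ρ_c).
a = d (ρ_c − ρ_w)/(ρ_m − ρ_c) = 5.945 km × 1865/400 = 27.7 km.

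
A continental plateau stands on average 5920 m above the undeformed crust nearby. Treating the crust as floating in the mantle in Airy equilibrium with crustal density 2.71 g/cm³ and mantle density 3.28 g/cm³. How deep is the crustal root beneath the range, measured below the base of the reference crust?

Equating mass per unit area of the two columns: the weight of the topography is balanced by the buoyancy of the root, ρ_c h = (ρ_m − ρ_c) r.
r = h · ρ_c / (ρ_m − ρ_c) = 5920 m × 2.71 / (3.28 − 2.71) = 28100 m.

28100 m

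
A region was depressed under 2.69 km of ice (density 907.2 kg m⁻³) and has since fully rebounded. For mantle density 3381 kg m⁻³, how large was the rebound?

0.722 km

Removing the load lets mantle flow back in; uplift u satisfies ρ_ice t = ρ_m u.
u = t ρ_ice/ρ_m = 2.69 km × 907.2/3381 = 0.722 km.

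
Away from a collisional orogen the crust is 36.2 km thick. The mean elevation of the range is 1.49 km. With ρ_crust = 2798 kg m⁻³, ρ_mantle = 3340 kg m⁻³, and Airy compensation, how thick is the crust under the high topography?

45.4 km

Root depth r = h ρ_c / (ρ_m − ρ_c) = 1.49 km × 2798 / 542 = 7.692 km.
Total thickness = T + h + r = 36.2 km + 1.49 km + 7.692 km = 45.4 km.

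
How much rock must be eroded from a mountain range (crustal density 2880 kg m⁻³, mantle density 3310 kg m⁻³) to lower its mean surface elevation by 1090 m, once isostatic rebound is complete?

Net drop Δ = e − u = e − e ρ_c/ρ_m = e (ρ_m − ρ_c)/ρ_m.
e = Δ ρ_m/(ρ_m − ρ_c) = 1090 m × 3310/430 = 8390 m.

8390 m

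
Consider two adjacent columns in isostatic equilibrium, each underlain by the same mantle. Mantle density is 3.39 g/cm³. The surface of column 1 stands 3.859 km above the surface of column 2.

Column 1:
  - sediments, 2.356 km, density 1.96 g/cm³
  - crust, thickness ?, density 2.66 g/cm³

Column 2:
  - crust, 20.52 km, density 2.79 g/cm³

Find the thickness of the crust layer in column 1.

30.2 km

Take the compensation level at the base of the deeper column (depth z_c below the surface of column 1) and equate Σ ρ_i t_i down to z_c; mantle fills any gap and the z_c terms cancel.
Column 1: 2.356×1.96 + x×2.66 + (z_c − 2.356 − x)×3.39
Column 2: 3.859×0 + 20.52×2.79 + (z_c − 3.859 − 20.52)×3.39
The z_c×3.39 term appears on both sides and cancels. Collect the known terms of each column as K = Σ(ρt)_known − 3.39 × (depth of known layers): K_1 = 4.61776 − 3.39×2.356 = −3.36908; K_2 = 57.2508 − 3.39×(3.859 + 20.52) = −25.39401.
Balance: K_1 − x×(3.39 − 2.66) = K_2, so x = (K_1 − K_2)/(3.39 − 2.66) = 22.0249/0.73 = 30.2 km.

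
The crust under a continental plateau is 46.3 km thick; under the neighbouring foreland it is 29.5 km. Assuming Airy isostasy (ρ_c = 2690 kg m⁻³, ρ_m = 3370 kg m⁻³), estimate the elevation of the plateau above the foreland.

3.39 km

Excess crust Δ = 46.3 km − 29.5 km = 16.8 km, split between elevation h and root r with h + r = Δ.
Airy balance ρ_c h = (ρ_m − ρ_c) r gives r = h ρ_c/(ρ_m − ρ_c), so h (1 + ρ_c/(ρ_m − ρ_c)) = Δ, i.e. h = Δ (ρ_m − ρ_c)/ρ_m.
h = 16.8 km × 680/3370 = 3.39 km.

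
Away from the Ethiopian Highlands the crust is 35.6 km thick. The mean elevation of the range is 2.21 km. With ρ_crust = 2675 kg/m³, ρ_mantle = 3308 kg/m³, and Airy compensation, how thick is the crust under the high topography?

47.1 km

Root depth r = h ρ_c / (ρ_m − ρ_c) = 2.21 km × 2675 / 633 = 9.339 km.
Total thickness = T + h + r = 35.6 km + 2.21 km + 9.339 km = 47.1 km.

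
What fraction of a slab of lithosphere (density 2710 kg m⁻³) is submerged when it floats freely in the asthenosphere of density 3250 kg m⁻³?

0.834

Submerged fraction = ρ_obj/ρ_fluid = 2710/3250 = 0.834.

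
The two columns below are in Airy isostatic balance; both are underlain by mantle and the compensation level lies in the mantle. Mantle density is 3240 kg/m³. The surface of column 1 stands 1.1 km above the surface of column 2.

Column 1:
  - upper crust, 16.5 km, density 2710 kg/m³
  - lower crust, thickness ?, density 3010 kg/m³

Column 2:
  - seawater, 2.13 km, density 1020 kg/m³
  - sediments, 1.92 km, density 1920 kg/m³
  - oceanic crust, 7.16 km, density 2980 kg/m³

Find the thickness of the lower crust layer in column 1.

Take the compensation level at the base of the deeper column (depth z_c below the surface of column 1) and equate Σ ρ_i t_i down to z_c; mantle fills any gap and the z_c terms cancel.
Column 1: 16.5×2710 + x×3010 + (z_c − 16.5 − x)×3240
Column 2: 1.1×0 + 2.13×1020 + 1.92×1920 + 7.16×2980 + (z_c − 1.1 − 11.21)×3240
The z_c×3240 term appears on both sides and cancels. Collect the known terms of each column as K = Σ(ρt)_known − 3240 × (depth of known layers): K_1 = 44715 − 3240×16.5 = −8745; K_2 = 27195.8 − 3240×(1.1 + 11.21) = −12688.6.
Balance: K_1 − x×(3240 − 3010) = K_2, so x = (K_1 − K_2)/(3240 − 3010) = 3943.6/230 = 17.1 km.

17.1 km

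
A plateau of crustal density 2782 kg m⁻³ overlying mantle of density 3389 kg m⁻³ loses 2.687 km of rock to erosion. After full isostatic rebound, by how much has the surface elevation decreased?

Rebound u = e ρ_c/ρ_m = 2.687 km × 2782/3389 = 2.206 km.
Net surface drop = e − u = 2.687 km − 2.206 km = e (ρ_m − ρ_c)/ρ_m = 0.481 km.

0.481 km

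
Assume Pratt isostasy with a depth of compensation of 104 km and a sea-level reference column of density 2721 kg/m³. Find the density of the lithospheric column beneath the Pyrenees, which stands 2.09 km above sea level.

2670 kg/m³

Pratt balance: ρ_ref D = ρ (D + h).
ρ = ρ_ref D/(D + h) = 2721 × 104 km/(104 km + 2.09 km) = 2670 kg/m³.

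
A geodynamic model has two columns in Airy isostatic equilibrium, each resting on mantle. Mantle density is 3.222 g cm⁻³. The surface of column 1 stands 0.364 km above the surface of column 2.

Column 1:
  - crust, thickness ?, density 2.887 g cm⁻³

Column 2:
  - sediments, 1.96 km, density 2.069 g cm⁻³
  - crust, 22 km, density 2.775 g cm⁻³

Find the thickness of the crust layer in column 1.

Take the compensation level at the base of the deeper column (depth z_c below the surface of column 1) and equate Σ ρ_i t_i down to z_c; mantle fills any gap and the z_c terms cancel.
Column 1: x×2.887 + (z_c − 0 − x)×3.222
Column 2: 0.364×0 + 1.96×2.069 + 22×2.775 + (z_c − 0.364 − 23.96)×3.222
The z_c×3.222 term appears on both sides and cancels. Collect the known terms of each column as K = Σ(ρt)_known − 3.222 × (depth of known layers): K_1 = 0 − 3.222×0 = 0; K_2 = 65.10524 − 3.222×(0.364 + 23.96) = −13.266688.
Balance: K_1 − x×(3.222 − 2.887) = K_2, so x = (K_1 − K_2)/(3.222 − 2.887) = 13.2667/0.335 = 39.6 km.

39.6 km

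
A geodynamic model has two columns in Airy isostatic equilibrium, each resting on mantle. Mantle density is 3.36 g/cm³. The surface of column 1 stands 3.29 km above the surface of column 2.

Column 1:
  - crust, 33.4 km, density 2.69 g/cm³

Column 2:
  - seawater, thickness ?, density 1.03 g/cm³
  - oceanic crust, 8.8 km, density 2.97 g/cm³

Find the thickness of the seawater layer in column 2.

Take the compensation level at the base of the deeper column (depth z_c below the surface of column 1) and equate Σ ρ_i t_i down to z_c; mantle fills any gap and the z_c terms cancel.
Column 1: 33.4×2.69 + (z_c − 33.4)×3.36
Column 2: 3.29×0 + x×1.03 + 8.8×2.97 + (z_c − 3.29 − 8.8 − x)×3.36
The z_c×3.36 term appears on both sides and cancels. Collect the known terms of each column as K = Σ(ρt)_known − 3.36 × (depth of known layers): K_1 = 89.846 − 3.36×33.4 = −22.378; K_2 = 26.136 − 3.36×(3.29 + 8.8) = −14.4864.
Balance: K_1 = K_2 − x×(3.36 − 1.03), so x = (K_2 − K_1)/(3.36 − 1.03) = 7.8916/2.33 = 3.39 km.

3.39 km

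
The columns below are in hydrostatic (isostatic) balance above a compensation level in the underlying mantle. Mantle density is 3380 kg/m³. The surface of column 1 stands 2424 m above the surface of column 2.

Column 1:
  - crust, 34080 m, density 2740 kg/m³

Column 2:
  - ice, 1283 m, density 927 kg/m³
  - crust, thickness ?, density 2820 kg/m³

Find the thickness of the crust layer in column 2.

Take the compensation level at the base of the deeper column (depth z_c below the surface of column 1) and equate Σ ρ_i t_i down to z_c; mantle fills any gap and the z_c terms cancel.
Column 1: 34080×2740 + (z_c − 34080)×3380
Column 2: 2424×0 + 1283×927 + x×2820 + (z_c − 2424 − 1283 − x)×3380
The z_c×3380 term appears on both sides and cancels. Collect the known terms of each column as K = Σ(ρt)_known − 3380 × (depth of known layers): K_1 = 93379200 − 3380×34080 = −21811200; K_2 = 1189341 − 3380×(2424 + 1283) = −11340319.
Balance: K_1 = K_2 − x×(3380 − 2820), so x = (K_2 − K_1)/(3380 − 2820) = 10470900/560 = 18700 m.

18700 m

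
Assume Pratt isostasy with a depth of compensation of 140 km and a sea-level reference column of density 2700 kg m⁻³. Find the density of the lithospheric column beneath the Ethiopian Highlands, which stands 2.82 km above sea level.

Pratt balance: ρ_ref D = ρ (D + h).
ρ = ρ_ref D/(D + h) = 2700 × 140 km/(140 km + 2.82 km) = 2650 kg m⁻³.

2650 kg m⁻³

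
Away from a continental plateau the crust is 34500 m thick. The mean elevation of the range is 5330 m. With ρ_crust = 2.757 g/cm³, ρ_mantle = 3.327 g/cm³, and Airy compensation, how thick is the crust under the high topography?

Root depth r = h ρ_c / (ρ_m − ρ_c) = 5330 m × 2.757 / 0.57 = 25780 m.
Total thickness = T + h + r = 34500 m + 5330 m + 25780 m = 65600 m.

65600 m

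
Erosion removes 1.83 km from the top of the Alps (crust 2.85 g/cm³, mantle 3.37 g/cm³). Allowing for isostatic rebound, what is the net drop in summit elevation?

Rebound u = e ρ_c/ρ_m = 1.83 km × 2.85/3.37 = 1.548 km.
Net surface drop = e − u = 1.83 km − 1.548 km = e (ρ_m − ρ_c)/ρ_m = 0.282 km.

0.282 km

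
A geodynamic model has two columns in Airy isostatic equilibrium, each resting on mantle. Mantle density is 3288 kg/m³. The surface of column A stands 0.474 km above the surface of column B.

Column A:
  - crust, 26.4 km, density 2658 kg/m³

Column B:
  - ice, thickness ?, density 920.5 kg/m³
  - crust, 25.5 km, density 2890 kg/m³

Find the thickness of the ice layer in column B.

2.08 km

Take the compensation level at the base of the deeper column (depth z_c below the surface of column A) and equate Σ ρ_i t_i down to z_c; mantle fills any gap and the z_c terms cancel.
Column A: 26.4×2658 + (z_c − 26.4)×3288
Column B: 0.474×0 + x×920.5 + 25.5×2890 + (z_c − 0.474 − 25.5 − x)×3288
The z_c×3288 term appears on both sides and cancels. Collect the known terms of each column as K = Σ(ρt)_known − 3288 × (depth of known layers): K_A = 70171.2 − 3288×26.4 = −16632; K_B = 73695 − 3288×(0.474 + 25.5) = −11707.512.
Balance: K_A = K_B − x×(3288 − 920.5), so x = (K_B − K_A)/(3288 − 920.5) = 4924.49/2367.5 = 2.08 km.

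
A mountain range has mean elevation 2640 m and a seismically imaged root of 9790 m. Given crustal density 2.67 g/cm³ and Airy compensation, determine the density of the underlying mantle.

Airy balance: ρ_c h = (ρ_m − ρ_c) r → ρ_m = ρ_c (1 + h/r).
ρ_m = 2.67 × (1 + 2640 m/9790 m) = 3.39 g/cm³.

3.39 g/cm³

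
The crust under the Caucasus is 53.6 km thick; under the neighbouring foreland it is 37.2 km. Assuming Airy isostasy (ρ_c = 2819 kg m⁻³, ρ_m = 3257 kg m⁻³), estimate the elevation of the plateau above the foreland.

2.21 km

Excess crust Δ = 53.6 km − 37.2 km = 16.4 km, split between elevation h and root r with h + r = Δ.
Airy balance ρ_c h = (ρ_m − ρ_c) r gives r = h ρ_c/(ρ_m − ρ_c), so h (1 + ρ_c/(ρ_m − ρ_c)) = Δ, i.e. h = Δ (ρ_m − ρ_c)/ρ_m.
h = 16.4 km × 438/3257 = 2.21 km.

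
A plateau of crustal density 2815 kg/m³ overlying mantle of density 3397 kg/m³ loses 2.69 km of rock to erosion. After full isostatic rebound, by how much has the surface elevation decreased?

Rebound u = e ρ_c/ρ_m = 2.69 km × 2815/3397 = 2.229 km.
Net surface drop = e − u = 2.69 km − 2.229 km = e (ρ_m − ρ_c)/ρ_m = 0.461 km.

0.461 km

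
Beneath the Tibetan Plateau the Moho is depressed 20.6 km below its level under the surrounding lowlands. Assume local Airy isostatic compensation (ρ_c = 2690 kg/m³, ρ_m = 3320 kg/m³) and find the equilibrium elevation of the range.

4.82 km

By Archimedes' principle applied to the lithosphere: ρ_c h = (ρ_m − ρ_c) r.
h = r (ρ_m − ρ_c) / ρ_c = 20.6 km × (3320 − 2690) / 2690 = 4.82 km.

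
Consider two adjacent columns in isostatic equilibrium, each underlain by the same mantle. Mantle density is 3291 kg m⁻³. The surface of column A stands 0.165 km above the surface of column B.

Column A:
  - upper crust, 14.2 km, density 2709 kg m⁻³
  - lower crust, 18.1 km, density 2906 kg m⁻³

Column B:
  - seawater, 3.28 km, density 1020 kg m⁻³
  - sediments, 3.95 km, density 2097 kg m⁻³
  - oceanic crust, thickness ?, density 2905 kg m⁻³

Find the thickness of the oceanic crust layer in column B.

6.54 km

Take the compensation level at the base of the deeper column (depth z_c below the surface of column A) and equate Σ ρ_i t_i down to z_c; mantle fills any gap and the z_c terms cancel.
Column A: 14.2×2709 + 18.1×2906 + (z_c − 32.3)×3291
Column B: 0.165×0 + 3.28×1020 + 3.95×2097 + x×2905 + (z_c − 0.165 − 7.23 − x)×3291
The z_c×3291 term appears on both sides and cancels. Collect the known terms of each column as K = Σ(ρt)_known − 3291 × (depth of known layers): K_A = 91066.4 − 3291×32.3 = −15232.9; K_B = 11628.75 − 3291×(0.165 + 7.23) = −12708.195.
Balance: K_A = K_B − x×(3291 − 2905), so x = (K_B − K_A)/(3291 − 2905) = 2524.7/386 = 6.54 km.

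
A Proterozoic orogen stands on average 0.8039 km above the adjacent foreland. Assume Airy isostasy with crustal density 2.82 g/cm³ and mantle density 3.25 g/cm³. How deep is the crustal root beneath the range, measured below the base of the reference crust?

By Archimedes' principle applied to the lithosphere: the weight of the topography is balanced by the buoyancy of the root, ρ_c h = (ρ_m − ρ_c) r.
r = h · ρ_c / (ρ_m − ρ_c) = 0.8039 km × 2.82 / (3.25 − 2.82) = 5.27 km.

5.27 km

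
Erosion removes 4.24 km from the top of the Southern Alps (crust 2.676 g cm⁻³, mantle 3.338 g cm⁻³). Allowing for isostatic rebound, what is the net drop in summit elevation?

0.841 km

Rebound u = e ρ_c/ρ_m = 4.24 km × 2.676/3.338 = 3.399 km.
Net surface drop = e − u = 4.24 km − 3.399 km = e (ρ_m − ρ_c)/ρ_m = 0.841 km.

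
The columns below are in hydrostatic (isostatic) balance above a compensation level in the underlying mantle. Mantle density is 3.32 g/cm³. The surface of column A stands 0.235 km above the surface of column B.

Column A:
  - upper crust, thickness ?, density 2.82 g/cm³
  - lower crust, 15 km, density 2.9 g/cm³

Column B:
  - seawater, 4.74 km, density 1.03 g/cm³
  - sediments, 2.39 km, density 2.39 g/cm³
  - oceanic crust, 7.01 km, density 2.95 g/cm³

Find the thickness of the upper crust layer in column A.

20.3 km

Take the compensation level at the base of the deeper column (depth z_c below the surface of column A) and equate Σ ρ_i t_i down to z_c; mantle fills any gap and the z_c terms cancel.
Column A: x×2.82 + 15×2.9 + (z_c − 15 − x)×3.32
Column B: 0.235×0 + 4.74×1.03 + 2.39×2.39 + 7.01×2.95 + (z_c − 0.235 − 14.14)×3.32
The z_c×3.32 term appears on both sides and cancels. Collect the known terms of each column as K = Σ(ρt)_known − 3.32 × (depth of known layers): K_A = 43.5 − 3.32×15 = −6.3; K_B = 31.2738 − 3.32×(0.235 + 14.14) = −16.4512.
Balance: K_A − x×(3.32 − 2.82) = K_B, so x = (K_A − K_B)/(3.32 − 2.82) = 10.1512/0.5 = 20.3 km.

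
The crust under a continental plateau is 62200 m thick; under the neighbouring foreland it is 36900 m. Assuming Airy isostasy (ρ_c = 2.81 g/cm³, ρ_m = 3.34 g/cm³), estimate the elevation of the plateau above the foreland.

4010 m

Excess crust Δ = 62200 m − 36900 m = 25300 m, split between elevation h and root r with h + r = Δ.
Airy balance ρ_c h = (ρ_m − ρ_c) r gives r = h ρ_c/(ρ_m − ρ_c), so h (1 + ρ_c/(ρ_m − ρ_c)) = Δ, i.e. h = Δ (ρ_m − ρ_c)/ρ_m.
h = 25300 m × 0.53/3.34 = 4010 m.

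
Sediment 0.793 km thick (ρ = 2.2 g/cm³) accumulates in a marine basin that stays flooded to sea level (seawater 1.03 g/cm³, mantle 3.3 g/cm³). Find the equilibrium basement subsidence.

Submarine loading: the sediment displaces seawater, and the subsidence is in turn flooded, so s (ρ_m − ρ_w) = t (ρ_sed − ρ_w).
s = 0.793 km × (2.2 − 1.03) / (3.3 − 1.03) = 0.409 km.

0.409 km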